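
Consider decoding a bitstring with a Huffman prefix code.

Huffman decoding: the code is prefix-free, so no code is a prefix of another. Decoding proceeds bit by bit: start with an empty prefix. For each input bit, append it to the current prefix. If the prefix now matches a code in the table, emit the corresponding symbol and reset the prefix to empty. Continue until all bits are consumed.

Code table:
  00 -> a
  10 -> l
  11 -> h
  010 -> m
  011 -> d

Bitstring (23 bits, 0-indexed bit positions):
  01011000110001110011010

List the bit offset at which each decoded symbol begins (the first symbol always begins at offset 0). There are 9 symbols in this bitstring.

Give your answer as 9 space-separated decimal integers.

Answer: 0 3 5 7 10 12 15 17 20

Derivation:
Bit 0: prefix='0' (no match yet)
Bit 1: prefix='01' (no match yet)
Bit 2: prefix='010' -> emit 'm', reset
Bit 3: prefix='1' (no match yet)
Bit 4: prefix='11' -> emit 'h', reset
Bit 5: prefix='0' (no match yet)
Bit 6: prefix='00' -> emit 'a', reset
Bit 7: prefix='0' (no match yet)
Bit 8: prefix='01' (no match yet)
Bit 9: prefix='011' -> emit 'd', reset
Bit 10: prefix='0' (no match yet)
Bit 11: prefix='00' -> emit 'a', reset
Bit 12: prefix='0' (no match yet)
Bit 13: prefix='01' (no match yet)
Bit 14: prefix='011' -> emit 'd', reset
Bit 15: prefix='1' (no match yet)
Bit 16: prefix='10' -> emit 'l', reset
Bit 17: prefix='0' (no match yet)
Bit 18: prefix='01' (no match yet)
Bit 19: prefix='011' -> emit 'd', reset
Bit 20: prefix='0' (no match yet)
Bit 21: prefix='01' (no match yet)
Bit 22: prefix='010' -> emit 'm', reset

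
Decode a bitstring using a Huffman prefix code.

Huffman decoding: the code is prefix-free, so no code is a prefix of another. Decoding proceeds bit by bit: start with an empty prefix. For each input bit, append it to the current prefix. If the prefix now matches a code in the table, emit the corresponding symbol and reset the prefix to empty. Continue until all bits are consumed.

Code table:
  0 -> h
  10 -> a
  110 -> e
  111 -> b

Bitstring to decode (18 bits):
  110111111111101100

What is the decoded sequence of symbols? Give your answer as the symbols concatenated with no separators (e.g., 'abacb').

Bit 0: prefix='1' (no match yet)
Bit 1: prefix='11' (no match yet)
Bit 2: prefix='110' -> emit 'e', reset
Bit 3: prefix='1' (no match yet)
Bit 4: prefix='11' (no match yet)
Bit 5: prefix='111' -> emit 'b', reset
Bit 6: prefix='1' (no match yet)
Bit 7: prefix='11' (no match yet)
Bit 8: prefix='111' -> emit 'b', reset
Bit 9: prefix='1' (no match yet)
Bit 10: prefix='11' (no match yet)
Bit 11: prefix='111' -> emit 'b', reset
Bit 12: prefix='1' (no match yet)
Bit 13: prefix='10' -> emit 'a', reset
Bit 14: prefix='1' (no match yet)
Bit 15: prefix='11' (no match yet)
Bit 16: prefix='110' -> emit 'e', reset
Bit 17: prefix='0' -> emit 'h', reset

Answer: ebbbaeh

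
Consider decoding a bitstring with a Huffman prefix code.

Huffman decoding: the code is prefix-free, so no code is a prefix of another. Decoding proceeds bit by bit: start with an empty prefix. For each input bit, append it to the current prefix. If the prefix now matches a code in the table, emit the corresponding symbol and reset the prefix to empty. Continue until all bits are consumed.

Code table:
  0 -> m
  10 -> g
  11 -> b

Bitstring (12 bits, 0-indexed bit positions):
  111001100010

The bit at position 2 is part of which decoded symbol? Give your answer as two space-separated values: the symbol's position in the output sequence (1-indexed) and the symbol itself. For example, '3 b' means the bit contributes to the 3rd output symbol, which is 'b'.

Bit 0: prefix='1' (no match yet)
Bit 1: prefix='11' -> emit 'b', reset
Bit 2: prefix='1' (no match yet)
Bit 3: prefix='10' -> emit 'g', reset
Bit 4: prefix='0' -> emit 'm', reset
Bit 5: prefix='1' (no match yet)
Bit 6: prefix='11' -> emit 'b', reset

Answer: 2 g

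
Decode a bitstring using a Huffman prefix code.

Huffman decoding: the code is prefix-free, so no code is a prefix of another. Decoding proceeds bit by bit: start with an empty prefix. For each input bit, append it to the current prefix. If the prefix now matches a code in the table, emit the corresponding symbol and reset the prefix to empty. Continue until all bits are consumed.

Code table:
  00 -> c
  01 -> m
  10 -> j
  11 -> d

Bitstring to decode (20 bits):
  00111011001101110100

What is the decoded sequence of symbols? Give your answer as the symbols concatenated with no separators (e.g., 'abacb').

Bit 0: prefix='0' (no match yet)
Bit 1: prefix='00' -> emit 'c', reset
Bit 2: prefix='1' (no match yet)
Bit 3: prefix='11' -> emit 'd', reset
Bit 4: prefix='1' (no match yet)
Bit 5: prefix='10' -> emit 'j', reset
Bit 6: prefix='1' (no match yet)
Bit 7: prefix='11' -> emit 'd', reset
Bit 8: prefix='0' (no match yet)
Bit 9: prefix='00' -> emit 'c', reset
Bit 10: prefix='1' (no match yet)
Bit 11: prefix='11' -> emit 'd', reset
Bit 12: prefix='0' (no match yet)
Bit 13: prefix='01' -> emit 'm', reset
Bit 14: prefix='1' (no match yet)
Bit 15: prefix='11' -> emit 'd', reset
Bit 16: prefix='0' (no match yet)
Bit 17: prefix='01' -> emit 'm', reset
Bit 18: prefix='0' (no match yet)
Bit 19: prefix='00' -> emit 'c', reset

Answer: cdjdcdmdmc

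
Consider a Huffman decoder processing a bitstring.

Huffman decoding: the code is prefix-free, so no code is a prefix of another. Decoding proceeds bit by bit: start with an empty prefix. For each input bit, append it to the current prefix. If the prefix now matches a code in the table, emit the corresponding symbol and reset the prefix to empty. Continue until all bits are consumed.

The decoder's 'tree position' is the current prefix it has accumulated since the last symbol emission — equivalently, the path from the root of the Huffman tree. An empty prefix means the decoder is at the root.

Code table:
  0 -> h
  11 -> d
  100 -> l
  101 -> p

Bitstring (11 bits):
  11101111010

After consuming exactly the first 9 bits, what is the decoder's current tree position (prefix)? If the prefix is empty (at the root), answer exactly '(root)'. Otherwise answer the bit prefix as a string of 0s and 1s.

Answer: 10

Derivation:
Bit 0: prefix='1' (no match yet)
Bit 1: prefix='11' -> emit 'd', reset
Bit 2: prefix='1' (no match yet)
Bit 3: prefix='10' (no match yet)
Bit 4: prefix='101' -> emit 'p', reset
Bit 5: prefix='1' (no match yet)
Bit 6: prefix='11' -> emit 'd', reset
Bit 7: prefix='1' (no match yet)
Bit 8: prefix='10' (no match yet)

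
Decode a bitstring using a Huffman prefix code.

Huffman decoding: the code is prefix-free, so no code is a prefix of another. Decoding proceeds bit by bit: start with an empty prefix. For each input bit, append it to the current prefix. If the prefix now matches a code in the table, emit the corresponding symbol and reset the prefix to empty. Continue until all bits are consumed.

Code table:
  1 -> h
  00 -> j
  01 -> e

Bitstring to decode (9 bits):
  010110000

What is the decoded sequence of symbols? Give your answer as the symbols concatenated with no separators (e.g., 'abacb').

Answer: eehjj

Derivation:
Bit 0: prefix='0' (no match yet)
Bit 1: prefix='01' -> emit 'e', reset
Bit 2: prefix='0' (no match yet)
Bit 3: prefix='01' -> emit 'e', reset
Bit 4: prefix='1' -> emit 'h', reset
Bit 5: prefix='0' (no match yet)
Bit 6: prefix='00' -> emit 'j', reset
Bit 7: prefix='0' (no match yet)
Bit 8: prefix='00' -> emit 'j', reset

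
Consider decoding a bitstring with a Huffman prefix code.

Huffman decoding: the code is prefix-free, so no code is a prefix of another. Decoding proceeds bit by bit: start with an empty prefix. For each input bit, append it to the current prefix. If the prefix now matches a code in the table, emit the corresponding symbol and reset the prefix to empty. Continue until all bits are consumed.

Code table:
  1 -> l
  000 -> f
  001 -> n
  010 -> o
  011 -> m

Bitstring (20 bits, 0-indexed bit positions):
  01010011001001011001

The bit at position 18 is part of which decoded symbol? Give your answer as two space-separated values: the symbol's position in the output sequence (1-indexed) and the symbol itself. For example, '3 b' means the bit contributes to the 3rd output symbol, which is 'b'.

Bit 0: prefix='0' (no match yet)
Bit 1: prefix='01' (no match yet)
Bit 2: prefix='010' -> emit 'o', reset
Bit 3: prefix='1' -> emit 'l', reset
Bit 4: prefix='0' (no match yet)
Bit 5: prefix='00' (no match yet)
Bit 6: prefix='001' -> emit 'n', reset
Bit 7: prefix='1' -> emit 'l', reset
Bit 8: prefix='0' (no match yet)
Bit 9: prefix='00' (no match yet)
Bit 10: prefix='001' -> emit 'n', reset
Bit 11: prefix='0' (no match yet)
Bit 12: prefix='00' (no match yet)
Bit 13: prefix='001' -> emit 'n', reset
Bit 14: prefix='0' (no match yet)
Bit 15: prefix='01' (no match yet)
Bit 16: prefix='011' -> emit 'm', reset
Bit 17: prefix='0' (no match yet)
Bit 18: prefix='00' (no match yet)
Bit 19: prefix='001' -> emit 'n', reset

Answer: 8 n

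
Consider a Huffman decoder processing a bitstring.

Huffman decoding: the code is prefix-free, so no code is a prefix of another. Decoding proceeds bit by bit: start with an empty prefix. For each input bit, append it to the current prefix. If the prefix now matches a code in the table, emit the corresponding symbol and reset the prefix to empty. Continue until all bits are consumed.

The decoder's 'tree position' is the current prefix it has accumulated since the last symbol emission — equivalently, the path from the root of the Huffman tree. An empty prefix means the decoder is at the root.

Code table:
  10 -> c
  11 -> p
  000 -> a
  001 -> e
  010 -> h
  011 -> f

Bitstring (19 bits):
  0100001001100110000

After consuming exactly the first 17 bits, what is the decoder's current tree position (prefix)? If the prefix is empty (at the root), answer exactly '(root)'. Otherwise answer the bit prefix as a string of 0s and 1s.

Answer: 0

Derivation:
Bit 0: prefix='0' (no match yet)
Bit 1: prefix='01' (no match yet)
Bit 2: prefix='010' -> emit 'h', reset
Bit 3: prefix='0' (no match yet)
Bit 4: prefix='00' (no match yet)
Bit 5: prefix='000' -> emit 'a', reset
Bit 6: prefix='1' (no match yet)
Bit 7: prefix='10' -> emit 'c', reset
Bit 8: prefix='0' (no match yet)
Bit 9: prefix='01' (no match yet)
Bit 10: prefix='011' -> emit 'f', reset
Bit 11: prefix='0' (no match yet)
Bit 12: prefix='00' (no match yet)
Bit 13: prefix='001' -> emit 'e', reset
Bit 14: prefix='1' (no match yet)
Bit 15: prefix='10' -> emit 'c', reset
Bit 16: prefix='0' (no match yet)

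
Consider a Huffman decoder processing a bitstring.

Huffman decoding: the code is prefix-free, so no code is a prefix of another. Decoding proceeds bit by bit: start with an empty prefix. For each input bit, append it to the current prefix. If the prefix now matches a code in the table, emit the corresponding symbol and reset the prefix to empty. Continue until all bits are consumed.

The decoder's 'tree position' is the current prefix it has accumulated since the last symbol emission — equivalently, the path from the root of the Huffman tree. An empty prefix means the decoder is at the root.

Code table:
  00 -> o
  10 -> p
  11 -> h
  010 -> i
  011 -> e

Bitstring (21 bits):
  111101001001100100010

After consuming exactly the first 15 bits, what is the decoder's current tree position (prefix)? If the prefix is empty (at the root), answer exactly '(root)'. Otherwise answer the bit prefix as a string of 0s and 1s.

Answer: (root)

Derivation:
Bit 0: prefix='1' (no match yet)
Bit 1: prefix='11' -> emit 'h', reset
Bit 2: prefix='1' (no match yet)
Bit 3: prefix='11' -> emit 'h', reset
Bit 4: prefix='0' (no match yet)
Bit 5: prefix='01' (no match yet)
Bit 6: prefix='010' -> emit 'i', reset
Bit 7: prefix='0' (no match yet)
Bit 8: prefix='01' (no match yet)
Bit 9: prefix='010' -> emit 'i', reset
Bit 10: prefix='0' (no match yet)
Bit 11: prefix='01' (no match yet)
Bit 12: prefix='011' -> emit 'e', reset
Bit 13: prefix='0' (no match yet)
Bit 14: prefix='00' -> emit 'o', reset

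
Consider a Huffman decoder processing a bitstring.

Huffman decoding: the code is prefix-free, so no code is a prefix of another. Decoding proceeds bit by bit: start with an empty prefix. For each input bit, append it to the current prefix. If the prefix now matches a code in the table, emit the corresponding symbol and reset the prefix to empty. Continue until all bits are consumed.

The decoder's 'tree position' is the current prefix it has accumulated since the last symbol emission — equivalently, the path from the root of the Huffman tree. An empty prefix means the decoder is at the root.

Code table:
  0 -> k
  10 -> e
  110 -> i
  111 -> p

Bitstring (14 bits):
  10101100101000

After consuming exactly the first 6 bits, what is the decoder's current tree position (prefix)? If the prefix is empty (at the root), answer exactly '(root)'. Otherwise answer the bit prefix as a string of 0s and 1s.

Answer: 11

Derivation:
Bit 0: prefix='1' (no match yet)
Bit 1: prefix='10' -> emit 'e', reset
Bit 2: prefix='1' (no match yet)
Bit 3: prefix='10' -> emit 'e', reset
Bit 4: prefix='1' (no match yet)
Bit 5: prefix='11' (no match yet)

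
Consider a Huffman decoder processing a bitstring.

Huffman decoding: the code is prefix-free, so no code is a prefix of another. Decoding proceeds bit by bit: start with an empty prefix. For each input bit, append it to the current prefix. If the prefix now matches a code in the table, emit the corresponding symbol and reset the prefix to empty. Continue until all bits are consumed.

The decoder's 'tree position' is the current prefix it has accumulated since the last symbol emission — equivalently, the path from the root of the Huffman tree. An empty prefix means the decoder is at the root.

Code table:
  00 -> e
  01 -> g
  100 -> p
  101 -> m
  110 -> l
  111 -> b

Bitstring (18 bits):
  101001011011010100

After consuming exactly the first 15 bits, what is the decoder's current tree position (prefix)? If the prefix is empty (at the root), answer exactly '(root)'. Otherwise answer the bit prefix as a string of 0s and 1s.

Bit 0: prefix='1' (no match yet)
Bit 1: prefix='10' (no match yet)
Bit 2: prefix='101' -> emit 'm', reset
Bit 3: prefix='0' (no match yet)
Bit 4: prefix='00' -> emit 'e', reset
Bit 5: prefix='1' (no match yet)
Bit 6: prefix='10' (no match yet)
Bit 7: prefix='101' -> emit 'm', reset
Bit 8: prefix='1' (no match yet)
Bit 9: prefix='10' (no match yet)
Bit 10: prefix='101' -> emit 'm', reset
Bit 11: prefix='1' (no match yet)
Bit 12: prefix='10' (no match yet)
Bit 13: prefix='101' -> emit 'm', reset
Bit 14: prefix='0' (no match yet)

Answer: 0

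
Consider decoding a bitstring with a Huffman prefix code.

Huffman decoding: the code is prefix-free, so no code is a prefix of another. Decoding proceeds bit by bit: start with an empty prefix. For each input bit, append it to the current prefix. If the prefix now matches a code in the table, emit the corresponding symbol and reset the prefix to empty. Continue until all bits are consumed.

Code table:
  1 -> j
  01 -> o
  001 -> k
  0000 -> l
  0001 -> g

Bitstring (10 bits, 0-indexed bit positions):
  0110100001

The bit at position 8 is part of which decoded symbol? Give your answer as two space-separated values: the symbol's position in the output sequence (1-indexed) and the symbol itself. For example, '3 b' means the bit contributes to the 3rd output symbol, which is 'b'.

Answer: 4 l

Derivation:
Bit 0: prefix='0' (no match yet)
Bit 1: prefix='01' -> emit 'o', reset
Bit 2: prefix='1' -> emit 'j', reset
Bit 3: prefix='0' (no match yet)
Bit 4: prefix='01' -> emit 'o', reset
Bit 5: prefix='0' (no match yet)
Bit 6: prefix='00' (no match yet)
Bit 7: prefix='000' (no match yet)
Bit 8: prefix='0000' -> emit 'l', reset
Bit 9: prefix='1' -> emit 'j', reset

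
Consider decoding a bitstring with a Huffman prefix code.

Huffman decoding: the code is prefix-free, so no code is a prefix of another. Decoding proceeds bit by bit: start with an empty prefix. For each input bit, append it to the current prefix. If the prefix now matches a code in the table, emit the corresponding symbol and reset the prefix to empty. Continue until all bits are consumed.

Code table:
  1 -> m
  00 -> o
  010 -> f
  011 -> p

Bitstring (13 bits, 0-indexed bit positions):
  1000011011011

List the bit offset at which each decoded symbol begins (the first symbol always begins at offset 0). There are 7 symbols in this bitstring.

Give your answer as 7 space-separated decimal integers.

Answer: 0 1 3 5 6 7 10

Derivation:
Bit 0: prefix='1' -> emit 'm', reset
Bit 1: prefix='0' (no match yet)
Bit 2: prefix='00' -> emit 'o', reset
Bit 3: prefix='0' (no match yet)
Bit 4: prefix='00' -> emit 'o', reset
Bit 5: prefix='1' -> emit 'm', reset
Bit 6: prefix='1' -> emit 'm', reset
Bit 7: prefix='0' (no match yet)
Bit 8: prefix='01' (no match yet)
Bit 9: prefix='011' -> emit 'p', reset
Bit 10: prefix='0' (no match yet)
Bit 11: prefix='01' (no match yet)
Bit 12: prefix='011' -> emit 'p', reset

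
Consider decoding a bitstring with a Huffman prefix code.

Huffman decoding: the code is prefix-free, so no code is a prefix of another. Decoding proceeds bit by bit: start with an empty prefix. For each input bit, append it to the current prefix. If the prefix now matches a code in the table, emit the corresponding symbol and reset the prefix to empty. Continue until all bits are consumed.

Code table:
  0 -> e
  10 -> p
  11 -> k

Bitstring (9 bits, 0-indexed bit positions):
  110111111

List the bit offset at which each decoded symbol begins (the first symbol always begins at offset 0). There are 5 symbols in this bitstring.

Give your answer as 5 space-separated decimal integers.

Answer: 0 2 3 5 7

Derivation:
Bit 0: prefix='1' (no match yet)
Bit 1: prefix='11' -> emit 'k', reset
Bit 2: prefix='0' -> emit 'e', reset
Bit 3: prefix='1' (no match yet)
Bit 4: prefix='11' -> emit 'k', reset
Bit 5: prefix='1' (no match yet)
Bit 6: prefix='11' -> emit 'k', reset
Bit 7: prefix='1' (no match yet)
Bit 8: prefix='11' -> emit 'k', reset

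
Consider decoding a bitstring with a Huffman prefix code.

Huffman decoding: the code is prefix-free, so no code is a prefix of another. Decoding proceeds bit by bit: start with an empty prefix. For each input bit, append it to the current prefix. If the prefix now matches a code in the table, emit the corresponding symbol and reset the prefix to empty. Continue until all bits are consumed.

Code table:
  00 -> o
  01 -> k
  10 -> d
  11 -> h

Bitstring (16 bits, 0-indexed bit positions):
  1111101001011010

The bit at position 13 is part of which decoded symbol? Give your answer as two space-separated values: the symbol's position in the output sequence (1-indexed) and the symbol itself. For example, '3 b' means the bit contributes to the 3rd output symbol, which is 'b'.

Bit 0: prefix='1' (no match yet)
Bit 1: prefix='11' -> emit 'h', reset
Bit 2: prefix='1' (no match yet)
Bit 3: prefix='11' -> emit 'h', reset
Bit 4: prefix='1' (no match yet)
Bit 5: prefix='10' -> emit 'd', reset
Bit 6: prefix='1' (no match yet)
Bit 7: prefix='10' -> emit 'd', reset
Bit 8: prefix='0' (no match yet)
Bit 9: prefix='01' -> emit 'k', reset
Bit 10: prefix='0' (no match yet)
Bit 11: prefix='01' -> emit 'k', reset
Bit 12: prefix='1' (no match yet)
Bit 13: prefix='10' -> emit 'd', reset
Bit 14: prefix='1' (no match yet)
Bit 15: prefix='10' -> emit 'd', reset

Answer: 7 d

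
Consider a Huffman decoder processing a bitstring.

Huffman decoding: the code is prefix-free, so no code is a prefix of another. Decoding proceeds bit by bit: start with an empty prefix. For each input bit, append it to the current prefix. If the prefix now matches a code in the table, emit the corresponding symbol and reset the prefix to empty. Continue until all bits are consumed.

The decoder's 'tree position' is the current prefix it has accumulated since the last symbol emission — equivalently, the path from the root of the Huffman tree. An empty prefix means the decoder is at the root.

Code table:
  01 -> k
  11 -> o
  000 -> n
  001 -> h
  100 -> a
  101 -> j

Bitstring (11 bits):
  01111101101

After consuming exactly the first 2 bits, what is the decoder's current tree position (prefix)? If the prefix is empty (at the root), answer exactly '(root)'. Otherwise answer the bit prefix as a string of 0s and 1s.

Answer: (root)

Derivation:
Bit 0: prefix='0' (no match yet)
Bit 1: prefix='01' -> emit 'k', reset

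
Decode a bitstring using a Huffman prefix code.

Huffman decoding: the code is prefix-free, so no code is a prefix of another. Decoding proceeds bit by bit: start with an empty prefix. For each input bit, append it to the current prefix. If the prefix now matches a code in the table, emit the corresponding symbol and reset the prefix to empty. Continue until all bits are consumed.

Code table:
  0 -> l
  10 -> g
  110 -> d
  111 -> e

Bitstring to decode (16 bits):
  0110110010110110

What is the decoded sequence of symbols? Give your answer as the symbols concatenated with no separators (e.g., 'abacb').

Answer: lddlgdd

Derivation:
Bit 0: prefix='0' -> emit 'l', reset
Bit 1: prefix='1' (no match yet)
Bit 2: prefix='11' (no match yet)
Bit 3: prefix='110' -> emit 'd', reset
Bit 4: prefix='1' (no match yet)
Bit 5: prefix='11' (no match yet)
Bit 6: prefix='110' -> emit 'd', reset
Bit 7: prefix='0' -> emit 'l', reset
Bit 8: prefix='1' (no match yet)
Bit 9: prefix='10' -> emit 'g', reset
Bit 10: prefix='1' (no match yet)
Bit 11: prefix='11' (no match yet)
Bit 12: prefix='110' -> emit 'd', reset
Bit 13: prefix='1' (no match yet)
Bit 14: prefix='11' (no match yet)
Bit 15: prefix='110' -> emit 'd', reset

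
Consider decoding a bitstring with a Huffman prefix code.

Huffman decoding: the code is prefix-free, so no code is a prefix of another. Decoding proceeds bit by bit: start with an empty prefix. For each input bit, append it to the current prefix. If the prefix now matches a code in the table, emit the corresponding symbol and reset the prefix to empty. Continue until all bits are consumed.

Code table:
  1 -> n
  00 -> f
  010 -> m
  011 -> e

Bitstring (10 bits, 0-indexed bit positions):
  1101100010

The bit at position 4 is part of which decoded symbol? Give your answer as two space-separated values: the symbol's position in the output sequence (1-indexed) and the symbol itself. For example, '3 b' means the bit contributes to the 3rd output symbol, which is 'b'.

Answer: 3 e

Derivation:
Bit 0: prefix='1' -> emit 'n', reset
Bit 1: prefix='1' -> emit 'n', reset
Bit 2: prefix='0' (no match yet)
Bit 3: prefix='01' (no match yet)
Bit 4: prefix='011' -> emit 'e', reset
Bit 5: prefix='0' (no match yet)
Bit 6: prefix='00' -> emit 'f', reset
Bit 7: prefix='0' (no match yet)
Bit 8: prefix='01' (no match yet)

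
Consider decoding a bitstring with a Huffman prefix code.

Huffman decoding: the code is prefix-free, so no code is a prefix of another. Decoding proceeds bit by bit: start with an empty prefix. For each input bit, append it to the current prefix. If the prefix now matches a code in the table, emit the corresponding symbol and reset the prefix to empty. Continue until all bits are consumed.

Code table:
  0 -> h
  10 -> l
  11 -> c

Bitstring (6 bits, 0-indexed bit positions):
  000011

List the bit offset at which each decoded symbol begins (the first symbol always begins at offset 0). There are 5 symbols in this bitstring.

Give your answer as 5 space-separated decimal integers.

Answer: 0 1 2 3 4

Derivation:
Bit 0: prefix='0' -> emit 'h', reset
Bit 1: prefix='0' -> emit 'h', reset
Bit 2: prefix='0' -> emit 'h', reset
Bit 3: prefix='0' -> emit 'h', reset
Bit 4: prefix='1' (no match yet)
Bit 5: prefix='11' -> emit 'c', reset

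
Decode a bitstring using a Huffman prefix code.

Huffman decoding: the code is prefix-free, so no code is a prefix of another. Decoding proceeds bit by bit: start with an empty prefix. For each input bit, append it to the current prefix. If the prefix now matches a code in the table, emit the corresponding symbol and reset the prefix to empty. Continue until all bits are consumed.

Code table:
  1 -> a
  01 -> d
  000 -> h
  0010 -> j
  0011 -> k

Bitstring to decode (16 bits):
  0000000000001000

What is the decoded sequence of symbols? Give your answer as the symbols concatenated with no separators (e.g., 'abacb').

Answer: hhhhah

Derivation:
Bit 0: prefix='0' (no match yet)
Bit 1: prefix='00' (no match yet)
Bit 2: prefix='000' -> emit 'h', reset
Bit 3: prefix='0' (no match yet)
Bit 4: prefix='00' (no match yet)
Bit 5: prefix='000' -> emit 'h', reset
Bit 6: prefix='0' (no match yet)
Bit 7: prefix='00' (no match yet)
Bit 8: prefix='000' -> emit 'h', reset
Bit 9: prefix='0' (no match yet)
Bit 10: prefix='00' (no match yet)
Bit 11: prefix='000' -> emit 'h', reset
Bit 12: prefix='1' -> emit 'a', reset
Bit 13: prefix='0' (no match yet)
Bit 14: prefix='00' (no match yet)
Bit 15: prefix='000' -> emit 'h', reset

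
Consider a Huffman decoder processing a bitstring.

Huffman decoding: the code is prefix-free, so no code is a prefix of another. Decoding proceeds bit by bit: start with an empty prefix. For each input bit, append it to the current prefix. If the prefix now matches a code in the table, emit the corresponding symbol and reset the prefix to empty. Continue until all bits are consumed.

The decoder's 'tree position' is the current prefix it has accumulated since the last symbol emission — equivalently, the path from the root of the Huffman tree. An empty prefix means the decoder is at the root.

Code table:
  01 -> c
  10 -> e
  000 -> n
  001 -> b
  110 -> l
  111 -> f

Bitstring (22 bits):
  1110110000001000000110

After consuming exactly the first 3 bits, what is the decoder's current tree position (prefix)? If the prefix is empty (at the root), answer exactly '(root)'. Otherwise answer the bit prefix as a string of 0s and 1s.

Answer: (root)

Derivation:
Bit 0: prefix='1' (no match yet)
Bit 1: prefix='11' (no match yet)
Bit 2: prefix='111' -> emit 'f', reset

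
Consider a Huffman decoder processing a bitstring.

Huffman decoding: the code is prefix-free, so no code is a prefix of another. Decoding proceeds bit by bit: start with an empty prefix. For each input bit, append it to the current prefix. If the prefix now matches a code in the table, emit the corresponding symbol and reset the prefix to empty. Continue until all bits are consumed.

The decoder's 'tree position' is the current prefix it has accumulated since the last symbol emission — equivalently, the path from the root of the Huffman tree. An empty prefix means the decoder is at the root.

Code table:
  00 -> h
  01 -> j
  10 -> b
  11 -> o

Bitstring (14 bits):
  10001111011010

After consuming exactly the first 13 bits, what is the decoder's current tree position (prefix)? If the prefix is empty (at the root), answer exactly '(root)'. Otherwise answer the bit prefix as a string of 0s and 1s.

Bit 0: prefix='1' (no match yet)
Bit 1: prefix='10' -> emit 'b', reset
Bit 2: prefix='0' (no match yet)
Bit 3: prefix='00' -> emit 'h', reset
Bit 4: prefix='1' (no match yet)
Bit 5: prefix='11' -> emit 'o', reset
Bit 6: prefix='1' (no match yet)
Bit 7: prefix='11' -> emit 'o', reset
Bit 8: prefix='0' (no match yet)
Bit 9: prefix='01' -> emit 'j', reset
Bit 10: prefix='1' (no match yet)
Bit 11: prefix='10' -> emit 'b', reset
Bit 12: prefix='1' (no match yet)

Answer: 1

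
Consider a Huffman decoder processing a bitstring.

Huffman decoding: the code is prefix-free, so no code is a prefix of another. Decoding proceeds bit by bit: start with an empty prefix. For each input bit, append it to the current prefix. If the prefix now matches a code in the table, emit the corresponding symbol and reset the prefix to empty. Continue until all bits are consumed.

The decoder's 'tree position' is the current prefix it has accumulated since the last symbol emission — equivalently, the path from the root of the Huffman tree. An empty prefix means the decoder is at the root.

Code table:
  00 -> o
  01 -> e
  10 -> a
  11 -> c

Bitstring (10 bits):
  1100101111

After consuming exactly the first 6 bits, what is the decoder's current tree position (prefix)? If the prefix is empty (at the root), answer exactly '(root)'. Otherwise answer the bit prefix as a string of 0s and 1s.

Bit 0: prefix='1' (no match yet)
Bit 1: prefix='11' -> emit 'c', reset
Bit 2: prefix='0' (no match yet)
Bit 3: prefix='00' -> emit 'o', reset
Bit 4: prefix='1' (no match yet)
Bit 5: prefix='10' -> emit 'a', reset

Answer: (root)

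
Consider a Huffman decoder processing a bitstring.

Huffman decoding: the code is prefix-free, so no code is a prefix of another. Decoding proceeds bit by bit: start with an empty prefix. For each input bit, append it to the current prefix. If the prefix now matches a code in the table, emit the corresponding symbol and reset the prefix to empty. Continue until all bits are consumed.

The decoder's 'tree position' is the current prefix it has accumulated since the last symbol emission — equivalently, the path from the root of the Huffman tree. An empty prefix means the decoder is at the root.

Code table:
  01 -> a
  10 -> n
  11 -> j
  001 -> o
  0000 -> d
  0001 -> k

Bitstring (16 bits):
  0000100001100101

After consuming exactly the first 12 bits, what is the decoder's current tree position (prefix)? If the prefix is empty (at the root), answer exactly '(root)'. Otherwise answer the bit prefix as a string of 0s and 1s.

Answer: (root)

Derivation:
Bit 0: prefix='0' (no match yet)
Bit 1: prefix='00' (no match yet)
Bit 2: prefix='000' (no match yet)
Bit 3: prefix='0000' -> emit 'd', reset
Bit 4: prefix='1' (no match yet)
Bit 5: prefix='10' -> emit 'n', reset
Bit 6: prefix='0' (no match yet)
Bit 7: prefix='00' (no match yet)
Bit 8: prefix='000' (no match yet)
Bit 9: prefix='0001' -> emit 'k', reset
Bit 10: prefix='1' (no match yet)
Bit 11: prefix='10' -> emit 'n', reset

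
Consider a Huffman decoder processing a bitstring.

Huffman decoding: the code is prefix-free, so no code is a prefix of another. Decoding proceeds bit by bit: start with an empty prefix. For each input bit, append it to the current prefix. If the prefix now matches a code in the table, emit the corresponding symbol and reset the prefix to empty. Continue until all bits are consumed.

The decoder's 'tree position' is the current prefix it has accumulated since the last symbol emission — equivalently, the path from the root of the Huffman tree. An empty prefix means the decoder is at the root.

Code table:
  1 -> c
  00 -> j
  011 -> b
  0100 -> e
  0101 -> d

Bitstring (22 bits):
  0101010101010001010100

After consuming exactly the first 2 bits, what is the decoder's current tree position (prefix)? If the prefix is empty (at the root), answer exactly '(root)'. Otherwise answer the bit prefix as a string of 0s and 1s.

Bit 0: prefix='0' (no match yet)
Bit 1: prefix='01' (no match yet)

Answer: 01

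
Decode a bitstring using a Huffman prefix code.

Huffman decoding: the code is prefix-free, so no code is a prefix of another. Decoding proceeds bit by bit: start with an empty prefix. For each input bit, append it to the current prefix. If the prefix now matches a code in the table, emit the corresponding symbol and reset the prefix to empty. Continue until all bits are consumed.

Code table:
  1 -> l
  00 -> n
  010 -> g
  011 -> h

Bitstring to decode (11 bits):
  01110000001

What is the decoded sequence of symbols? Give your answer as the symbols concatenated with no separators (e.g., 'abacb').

Bit 0: prefix='0' (no match yet)
Bit 1: prefix='01' (no match yet)
Bit 2: prefix='011' -> emit 'h', reset
Bit 3: prefix='1' -> emit 'l', reset
Bit 4: prefix='0' (no match yet)
Bit 5: prefix='00' -> emit 'n', reset
Bit 6: prefix='0' (no match yet)
Bit 7: prefix='00' -> emit 'n', reset
Bit 8: prefix='0' (no match yet)
Bit 9: prefix='00' -> emit 'n', reset
Bit 10: prefix='1' -> emit 'l', reset

Answer: hlnnnl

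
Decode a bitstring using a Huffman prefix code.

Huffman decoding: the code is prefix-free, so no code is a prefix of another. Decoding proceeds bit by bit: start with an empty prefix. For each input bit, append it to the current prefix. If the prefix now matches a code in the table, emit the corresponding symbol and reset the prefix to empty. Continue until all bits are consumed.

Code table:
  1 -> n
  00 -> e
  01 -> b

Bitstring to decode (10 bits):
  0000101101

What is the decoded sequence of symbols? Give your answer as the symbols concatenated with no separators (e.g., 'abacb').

Bit 0: prefix='0' (no match yet)
Bit 1: prefix='00' -> emit 'e', reset
Bit 2: prefix='0' (no match yet)
Bit 3: prefix='00' -> emit 'e', reset
Bit 4: prefix='1' -> emit 'n', reset
Bit 5: prefix='0' (no match yet)
Bit 6: prefix='01' -> emit 'b', reset
Bit 7: prefix='1' -> emit 'n', reset
Bit 8: prefix='0' (no match yet)
Bit 9: prefix='01' -> emit 'b', reset

Answer: eenbnb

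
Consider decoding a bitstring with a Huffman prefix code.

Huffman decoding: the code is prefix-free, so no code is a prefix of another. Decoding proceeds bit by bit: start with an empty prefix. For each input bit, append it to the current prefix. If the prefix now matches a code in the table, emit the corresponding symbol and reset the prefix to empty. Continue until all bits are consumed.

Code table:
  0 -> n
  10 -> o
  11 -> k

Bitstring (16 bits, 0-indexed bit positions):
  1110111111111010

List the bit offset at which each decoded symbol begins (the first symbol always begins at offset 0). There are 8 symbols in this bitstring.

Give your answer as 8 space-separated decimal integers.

Answer: 0 2 4 6 8 10 12 14

Derivation:
Bit 0: prefix='1' (no match yet)
Bit 1: prefix='11' -> emit 'k', reset
Bit 2: prefix='1' (no match yet)
Bit 3: prefix='10' -> emit 'o', reset
Bit 4: prefix='1' (no match yet)
Bit 5: prefix='11' -> emit 'k', reset
Bit 6: prefix='1' (no match yet)
Bit 7: prefix='11' -> emit 'k', reset
Bit 8: prefix='1' (no match yet)
Bit 9: prefix='11' -> emit 'k', reset
Bit 10: prefix='1' (no match yet)
Bit 11: prefix='11' -> emit 'k', reset
Bit 12: prefix='1' (no match yet)
Bit 13: prefix='10' -> emit 'o', reset
Bit 14: prefix='1' (no match yet)
Bit 15: prefix='10' -> emit 'o', reset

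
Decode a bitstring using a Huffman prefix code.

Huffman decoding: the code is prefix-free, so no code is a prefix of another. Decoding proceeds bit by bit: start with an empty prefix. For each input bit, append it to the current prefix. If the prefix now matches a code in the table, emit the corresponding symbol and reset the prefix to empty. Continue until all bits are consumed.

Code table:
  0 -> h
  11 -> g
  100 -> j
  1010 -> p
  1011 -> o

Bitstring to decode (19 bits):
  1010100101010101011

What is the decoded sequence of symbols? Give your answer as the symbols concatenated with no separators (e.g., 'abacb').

Bit 0: prefix='1' (no match yet)
Bit 1: prefix='10' (no match yet)
Bit 2: prefix='101' (no match yet)
Bit 3: prefix='1010' -> emit 'p', reset
Bit 4: prefix='1' (no match yet)
Bit 5: prefix='10' (no match yet)
Bit 6: prefix='100' -> emit 'j', reset
Bit 7: prefix='1' (no match yet)
Bit 8: prefix='10' (no match yet)
Bit 9: prefix='101' (no match yet)
Bit 10: prefix='1010' -> emit 'p', reset
Bit 11: prefix='1' (no match yet)
Bit 12: prefix='10' (no match yet)
Bit 13: prefix='101' (no match yet)
Bit 14: prefix='1010' -> emit 'p', reset
Bit 15: prefix='1' (no match yet)
Bit 16: prefix='10' (no match yet)
Bit 17: prefix='101' (no match yet)
Bit 18: prefix='1011' -> emit 'o', reset

Answer: pjppo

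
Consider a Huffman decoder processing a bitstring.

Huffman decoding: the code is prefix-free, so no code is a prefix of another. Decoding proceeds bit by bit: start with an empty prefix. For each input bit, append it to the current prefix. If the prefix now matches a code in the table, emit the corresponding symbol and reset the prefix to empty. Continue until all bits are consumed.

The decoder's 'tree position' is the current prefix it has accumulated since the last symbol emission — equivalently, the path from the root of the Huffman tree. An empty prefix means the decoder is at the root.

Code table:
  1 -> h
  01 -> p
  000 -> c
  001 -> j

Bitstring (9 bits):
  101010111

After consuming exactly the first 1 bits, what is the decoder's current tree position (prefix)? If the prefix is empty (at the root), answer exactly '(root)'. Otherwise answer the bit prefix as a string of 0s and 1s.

Bit 0: prefix='1' -> emit 'h', reset

Answer: (root)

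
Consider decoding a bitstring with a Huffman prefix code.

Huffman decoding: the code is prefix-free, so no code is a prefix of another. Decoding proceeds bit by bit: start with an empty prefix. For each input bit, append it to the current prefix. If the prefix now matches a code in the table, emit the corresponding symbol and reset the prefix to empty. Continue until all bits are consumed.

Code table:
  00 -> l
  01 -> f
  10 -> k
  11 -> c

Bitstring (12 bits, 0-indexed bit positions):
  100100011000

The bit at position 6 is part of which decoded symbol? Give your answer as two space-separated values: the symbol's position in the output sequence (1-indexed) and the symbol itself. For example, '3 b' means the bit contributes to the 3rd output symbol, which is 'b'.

Bit 0: prefix='1' (no match yet)
Bit 1: prefix='10' -> emit 'k', reset
Bit 2: prefix='0' (no match yet)
Bit 3: prefix='01' -> emit 'f', reset
Bit 4: prefix='0' (no match yet)
Bit 5: prefix='00' -> emit 'l', reset
Bit 6: prefix='0' (no match yet)
Bit 7: prefix='01' -> emit 'f', reset
Bit 8: prefix='1' (no match yet)
Bit 9: prefix='10' -> emit 'k', reset
Bit 10: prefix='0' (no match yet)

Answer: 4 f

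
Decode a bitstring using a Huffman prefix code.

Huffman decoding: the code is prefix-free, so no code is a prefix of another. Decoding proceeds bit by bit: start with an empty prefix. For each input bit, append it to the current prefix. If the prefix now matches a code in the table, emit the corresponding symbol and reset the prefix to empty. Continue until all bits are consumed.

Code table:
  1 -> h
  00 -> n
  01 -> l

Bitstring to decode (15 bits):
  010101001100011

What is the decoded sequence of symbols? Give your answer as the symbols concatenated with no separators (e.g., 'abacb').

Answer: lllnhhnlh

Derivation:
Bit 0: prefix='0' (no match yet)
Bit 1: prefix='01' -> emit 'l', reset
Bit 2: prefix='0' (no match yet)
Bit 3: prefix='01' -> emit 'l', reset
Bit 4: prefix='0' (no match yet)
Bit 5: prefix='01' -> emit 'l', reset
Bit 6: prefix='0' (no match yet)
Bit 7: prefix='00' -> emit 'n', reset
Bit 8: prefix='1' -> emit 'h', reset
Bit 9: prefix='1' -> emit 'h', reset
Bit 10: prefix='0' (no match yet)
Bit 11: prefix='00' -> emit 'n', reset
Bit 12: prefix='0' (no match yet)
Bit 13: prefix='01' -> emit 'l', reset
Bit 14: prefix='1' -> emit 'h', reset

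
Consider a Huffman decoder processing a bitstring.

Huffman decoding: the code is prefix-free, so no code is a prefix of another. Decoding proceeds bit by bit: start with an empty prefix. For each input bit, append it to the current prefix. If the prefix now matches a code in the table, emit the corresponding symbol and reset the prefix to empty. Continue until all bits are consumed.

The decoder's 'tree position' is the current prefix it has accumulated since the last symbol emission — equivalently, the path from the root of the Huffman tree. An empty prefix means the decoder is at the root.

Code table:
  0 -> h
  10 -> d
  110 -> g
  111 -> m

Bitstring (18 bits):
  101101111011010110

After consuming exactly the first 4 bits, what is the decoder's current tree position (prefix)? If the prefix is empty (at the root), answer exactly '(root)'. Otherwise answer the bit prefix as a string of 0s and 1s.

Bit 0: prefix='1' (no match yet)
Bit 1: prefix='10' -> emit 'd', reset
Bit 2: prefix='1' (no match yet)
Bit 3: prefix='11' (no match yet)

Answer: 11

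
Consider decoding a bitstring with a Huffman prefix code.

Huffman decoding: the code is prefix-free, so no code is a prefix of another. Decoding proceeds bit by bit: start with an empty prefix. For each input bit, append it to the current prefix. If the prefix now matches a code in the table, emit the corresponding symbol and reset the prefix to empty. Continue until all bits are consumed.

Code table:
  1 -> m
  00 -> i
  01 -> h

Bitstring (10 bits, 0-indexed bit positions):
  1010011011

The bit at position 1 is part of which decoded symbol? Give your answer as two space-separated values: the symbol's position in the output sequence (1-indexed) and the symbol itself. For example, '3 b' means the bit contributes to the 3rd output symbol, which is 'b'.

Bit 0: prefix='1' -> emit 'm', reset
Bit 1: prefix='0' (no match yet)
Bit 2: prefix='01' -> emit 'h', reset
Bit 3: prefix='0' (no match yet)
Bit 4: prefix='00' -> emit 'i', reset
Bit 5: prefix='1' -> emit 'm', reset

Answer: 2 h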